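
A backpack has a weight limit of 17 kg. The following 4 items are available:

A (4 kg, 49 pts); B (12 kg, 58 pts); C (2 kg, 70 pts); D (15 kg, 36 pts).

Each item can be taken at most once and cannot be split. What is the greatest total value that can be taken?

Check high-value combinations within 17 kg:
- B+C: weight 12+2=14, value 58+70=128
- A+C: weight 4+2=6, value 49+70=119
- A+B: weight 4+12=16, value 49+58=107
- C+D: weight 2+15=17, value 70+36=106
Best: 128 pts.

128 pts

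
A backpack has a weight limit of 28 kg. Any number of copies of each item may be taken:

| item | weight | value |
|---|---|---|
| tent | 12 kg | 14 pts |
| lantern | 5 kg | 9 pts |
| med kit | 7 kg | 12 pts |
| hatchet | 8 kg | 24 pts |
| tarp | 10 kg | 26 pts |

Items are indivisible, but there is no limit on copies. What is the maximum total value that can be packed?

Best value-per-unit is hatchet at 24/8; filling with it alone gives 3×24 = 72.
Optimal mix: 1×hatchet + 2×tarp → weight 28, value 76.

76 pts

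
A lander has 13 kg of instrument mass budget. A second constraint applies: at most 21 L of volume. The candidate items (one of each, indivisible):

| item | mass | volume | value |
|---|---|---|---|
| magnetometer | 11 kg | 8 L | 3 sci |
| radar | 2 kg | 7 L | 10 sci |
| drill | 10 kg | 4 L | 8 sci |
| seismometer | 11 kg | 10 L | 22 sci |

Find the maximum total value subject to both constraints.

32 sci

Feasible sets respecting both limits:
- radar+seismometer: mass 13, volume 17, value 32
- seismometer: mass 11, volume 10, value 22
- radar+drill: mass 12, volume 11, value 18
- magnetometer+radar: mass 13, volume 15, value 13
Best: 32 sci.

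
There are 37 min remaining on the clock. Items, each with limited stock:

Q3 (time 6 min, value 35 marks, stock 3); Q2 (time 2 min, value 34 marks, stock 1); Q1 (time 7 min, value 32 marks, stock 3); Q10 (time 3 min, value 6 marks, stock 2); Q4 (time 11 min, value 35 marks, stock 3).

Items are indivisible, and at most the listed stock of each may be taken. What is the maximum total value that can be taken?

209 marks

Best selections within time 37 and stock limits:
- 3×Q3 + 1×Q2 + 2×Q1 + 1×Q10: time 37, value 209
- 3×Q3 + 1×Q2 + 2×Q1: time 34, value 203
- 2×Q3 + 1×Q2 + 3×Q1: time 35, value 200
Best: 209 marks.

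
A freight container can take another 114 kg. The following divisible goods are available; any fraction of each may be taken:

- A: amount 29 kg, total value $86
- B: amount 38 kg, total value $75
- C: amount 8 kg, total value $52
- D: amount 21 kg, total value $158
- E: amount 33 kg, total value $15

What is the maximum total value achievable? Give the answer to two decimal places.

379.18

Take in order of value per unit:
- D (158/21 per unit): all 21 → value 158, running total 158.00
- C (52/8 per unit): all 8 → value 52, running total 210.00
- A (86/29 per unit): all 29 → value 86, running total 296.00
- B (75/38 per unit): all 38 → value 75, running total 371.00
- E (15/33 per unit): 18 of 33 → value 18×15/33 = 8.1818, running total 379.18
Total 379.18.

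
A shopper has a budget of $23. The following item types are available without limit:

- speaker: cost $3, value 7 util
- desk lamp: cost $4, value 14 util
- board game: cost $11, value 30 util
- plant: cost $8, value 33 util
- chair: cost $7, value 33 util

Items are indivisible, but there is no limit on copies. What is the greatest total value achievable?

Best value-per-unit is chair at 33/7; filling with it alone gives 3×33 = 99.
Optimal mix: 2×plant + 1×chair → cost 23, value 99.

99 util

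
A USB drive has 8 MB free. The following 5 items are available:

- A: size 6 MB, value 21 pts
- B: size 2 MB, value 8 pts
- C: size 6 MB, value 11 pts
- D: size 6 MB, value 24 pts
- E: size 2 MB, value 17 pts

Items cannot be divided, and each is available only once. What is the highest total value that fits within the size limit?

Check high-value combinations within 8 MB:
- D+E: size 6+2=8, value 24+17=41
- A+E: size 6+2=8, value 21+17=38
- B+D: size 2+6=8, value 8+24=32
Best: 41 pts.

41 pts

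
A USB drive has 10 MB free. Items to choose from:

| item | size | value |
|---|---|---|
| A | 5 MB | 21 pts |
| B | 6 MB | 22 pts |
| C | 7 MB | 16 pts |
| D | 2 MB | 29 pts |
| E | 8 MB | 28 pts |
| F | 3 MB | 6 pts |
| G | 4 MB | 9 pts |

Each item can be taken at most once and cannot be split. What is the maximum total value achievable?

Check high-value combinations within 10 MB:
- D+E: size 2+8=10, value 29+28=57
- A+D+F: size 5+2+3=10, value 21+29+6=56
- B+D: size 6+2=8, value 22+29=51
- A+D: size 5+2=7, value 21+29=50
Best: 57 pts.

57 pts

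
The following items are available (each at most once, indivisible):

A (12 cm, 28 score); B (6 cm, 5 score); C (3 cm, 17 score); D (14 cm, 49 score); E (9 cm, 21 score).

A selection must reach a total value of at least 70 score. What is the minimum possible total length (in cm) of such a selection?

Subsets with value ≥ 70, sorted by total length:
- B+C+D: length 23, value 71
- D+E: length 23, value 70
- C+D+E: length 26, value 87
- A+D: length 26, value 77
Minimum length: 23 cm.

23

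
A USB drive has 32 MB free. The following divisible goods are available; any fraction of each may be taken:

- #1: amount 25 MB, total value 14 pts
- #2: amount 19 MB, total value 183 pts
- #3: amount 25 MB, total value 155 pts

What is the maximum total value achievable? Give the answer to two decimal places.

263.60

Take in order of value per unit:
- #2 (183/19 per unit): all 19 → value 183, running total 183.00
- #3 (155/25 per unit): 13 of 25 → value 13×155/25 = 80.6000, running total 263.60
Total 263.60.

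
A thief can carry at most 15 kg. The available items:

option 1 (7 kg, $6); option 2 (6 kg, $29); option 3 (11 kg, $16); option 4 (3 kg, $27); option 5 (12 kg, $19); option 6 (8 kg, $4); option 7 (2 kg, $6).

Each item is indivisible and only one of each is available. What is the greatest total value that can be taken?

$62

Check high-value combinations within 15 kg:
- option 2+option 4+option 7: weight 6+3+2=11, value 29+27+6=62
- option 2+option 4: weight 6+3=9, value 29+27=56
- option 4+option 5: weight 3+12=15, value 27+19=46
- option 3+option 4: weight 11+3=14, value 16+27=43
- option 1+option 2+option 7: weight 7+6+2=15, value 6+29+6=41
Best: $62.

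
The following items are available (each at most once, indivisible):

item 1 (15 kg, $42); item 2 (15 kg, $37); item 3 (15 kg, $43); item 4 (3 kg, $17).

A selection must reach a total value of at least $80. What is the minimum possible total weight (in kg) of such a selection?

30

Subsets with value ≥ 80, sorted by total weight:
- item 1+item 3: weight 30, value 85
- item 2+item 3: weight 30, value 80
- item 1+item 3+item 4: weight 33, value 102
Minimum weight: 30 kg.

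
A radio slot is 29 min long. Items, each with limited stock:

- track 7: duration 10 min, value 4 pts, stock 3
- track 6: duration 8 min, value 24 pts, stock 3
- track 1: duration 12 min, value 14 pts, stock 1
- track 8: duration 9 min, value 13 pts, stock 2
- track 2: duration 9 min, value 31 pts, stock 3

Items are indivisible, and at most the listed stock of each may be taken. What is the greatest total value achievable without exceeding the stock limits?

Best selections within duration 29 and stock limits:
- 3×track 2: duration 27, value 93
- 1×track 6 + 2×track 2: duration 26, value 86
- 2×track 6 + 1×track 2: duration 25, value 79
Best: 93 pts.

93 pts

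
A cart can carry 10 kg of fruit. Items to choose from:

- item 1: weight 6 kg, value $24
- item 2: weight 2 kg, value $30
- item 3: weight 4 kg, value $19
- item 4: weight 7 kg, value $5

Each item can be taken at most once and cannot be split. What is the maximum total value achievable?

Check high-value combinations within 10 kg:
- item 1+item 2: weight 6+2=8, value 24+30=54
- item 2+item 3: weight 2+4=6, value 30+19=49
- item 1+item 3: weight 6+4=10, value 24+19=43
- item 2+item 4: weight 2+7=9, value 30+5=35
Best: $54.

$54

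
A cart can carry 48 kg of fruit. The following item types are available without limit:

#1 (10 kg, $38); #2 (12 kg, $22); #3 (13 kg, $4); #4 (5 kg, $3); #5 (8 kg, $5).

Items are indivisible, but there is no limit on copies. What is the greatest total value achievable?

$157

Best value-per-unit is #1 at 38/10; filling with it alone gives 4×38 = 152.
Optimal mix: 4×#1 + 1×#5 → weight 48, value 157.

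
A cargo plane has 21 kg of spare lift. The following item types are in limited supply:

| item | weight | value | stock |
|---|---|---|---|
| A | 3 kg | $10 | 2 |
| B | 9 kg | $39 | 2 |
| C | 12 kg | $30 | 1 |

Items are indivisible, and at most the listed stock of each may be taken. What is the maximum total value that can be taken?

Best selections within weight 21 and stock limits:
- 1×A + 2×B: weight 21, value 88
- 2×B: weight 18, value 78
- 1×B + 1×C: weight 21, value 69
Best: $88.

$88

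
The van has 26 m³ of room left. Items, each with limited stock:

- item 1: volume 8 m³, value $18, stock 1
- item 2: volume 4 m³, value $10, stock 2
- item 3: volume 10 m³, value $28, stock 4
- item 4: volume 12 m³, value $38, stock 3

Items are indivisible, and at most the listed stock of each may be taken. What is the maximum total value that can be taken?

$76

Top feasible selections:
- 2×item 4: volume 24, value 76
- 1×item 2 + 1×item 3 + 1×item 4: volume 26, value 76
- 1×item 3 + 1×item 4: volume 22, value 66
Best: $76.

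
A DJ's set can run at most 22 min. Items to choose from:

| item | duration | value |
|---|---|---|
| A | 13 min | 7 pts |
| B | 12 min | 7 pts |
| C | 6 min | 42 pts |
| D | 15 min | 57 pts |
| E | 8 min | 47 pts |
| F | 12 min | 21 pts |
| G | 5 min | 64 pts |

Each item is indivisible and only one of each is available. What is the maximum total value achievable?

153 pts

Check high-value combinations within 22 min:
- C+E+G: duration 6+8+5=19, value 42+47+64=153
- D+G: duration 15+5=20, value 57+64=121
- E+G: duration 8+5=13, value 47+64=111
Best: 153 pts.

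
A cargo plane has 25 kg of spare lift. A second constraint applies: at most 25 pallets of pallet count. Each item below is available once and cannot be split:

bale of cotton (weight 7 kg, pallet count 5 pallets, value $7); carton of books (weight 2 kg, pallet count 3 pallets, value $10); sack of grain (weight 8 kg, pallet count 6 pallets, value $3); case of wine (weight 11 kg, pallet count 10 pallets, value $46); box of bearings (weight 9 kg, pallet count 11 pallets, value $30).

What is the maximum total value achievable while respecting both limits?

Feasible sets respecting both limits:
- carton of books+case of wine+box of bearings: weight 22, pallet count 24, value 86
- case of wine+box of bearings: weight 20, pallet count 21, value 76
- bale of cotton+carton of books+case of wine: weight 20, pallet count 18, value 63
- carton of books+sack of grain+case of wine: weight 21, pallet count 19, value 59
Best: $86.

$86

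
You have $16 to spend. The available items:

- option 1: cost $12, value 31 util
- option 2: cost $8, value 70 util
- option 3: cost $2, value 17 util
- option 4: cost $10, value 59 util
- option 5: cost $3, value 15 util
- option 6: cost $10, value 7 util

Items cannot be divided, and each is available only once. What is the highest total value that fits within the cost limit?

Check high-value combinations within $16:
- option 2+option 3+option 5: cost 8+2+3=13, value 70+17+15=102
- option 3+option 4+option 5: cost 2+10+3=15, value 17+59+15=91
- option 2+option 3: cost 8+2=10, value 70+17=87
Best: 102 util.

102 util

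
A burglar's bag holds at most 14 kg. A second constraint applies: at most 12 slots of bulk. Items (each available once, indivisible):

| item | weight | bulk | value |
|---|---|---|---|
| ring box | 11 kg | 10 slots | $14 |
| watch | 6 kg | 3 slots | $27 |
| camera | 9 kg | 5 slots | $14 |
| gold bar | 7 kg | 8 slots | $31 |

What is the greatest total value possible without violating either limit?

Feasible sets respecting both limits:
- watch+gold bar: weight 13, bulk 11, value 58
- gold bar: weight 7, bulk 8, value 31
- watch: weight 6, bulk 3, value 27
- ring box: weight 11, bulk 10, value 14
Best: $58.

$58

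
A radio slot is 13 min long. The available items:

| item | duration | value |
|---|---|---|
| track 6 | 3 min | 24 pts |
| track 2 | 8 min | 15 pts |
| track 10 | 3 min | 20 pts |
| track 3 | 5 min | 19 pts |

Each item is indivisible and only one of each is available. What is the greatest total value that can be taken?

63 pts

Check high-value combinations within 13 min:
- track 6+track 10+track 3: duration 3+3+5=11, value 24+20+19=63
- track 6+track 10: duration 3+3=6, value 24+20=44
- track 6+track 3: duration 3+5=8, value 24+19=43
- track 10+track 3: duration 3+5=8, value 20+19=39
Best: 63 pts.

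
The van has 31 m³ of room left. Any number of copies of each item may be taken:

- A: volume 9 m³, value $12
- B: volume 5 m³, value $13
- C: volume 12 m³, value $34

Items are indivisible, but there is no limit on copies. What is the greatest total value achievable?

Best value-per-unit is C at 34/12; filling with it alone gives 2×34 = 68.
Optimal mix: 1×B + 2×C → volume 29, value 81.

$81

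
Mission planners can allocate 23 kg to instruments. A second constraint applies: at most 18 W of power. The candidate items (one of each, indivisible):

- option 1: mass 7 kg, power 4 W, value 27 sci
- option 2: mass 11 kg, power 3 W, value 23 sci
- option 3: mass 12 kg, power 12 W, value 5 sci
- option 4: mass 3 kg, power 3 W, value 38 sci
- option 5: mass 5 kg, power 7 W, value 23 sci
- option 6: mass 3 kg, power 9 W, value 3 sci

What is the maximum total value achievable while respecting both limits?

88 sci

Feasible sets respecting both limits:
- option 1+option 2+option 4: mass 21, power 10, value 88
- option 1+option 4+option 5: mass 15, power 14, value 88
- option 2+option 4+option 5: mass 19, power 13, value 84
Best: 88 sci.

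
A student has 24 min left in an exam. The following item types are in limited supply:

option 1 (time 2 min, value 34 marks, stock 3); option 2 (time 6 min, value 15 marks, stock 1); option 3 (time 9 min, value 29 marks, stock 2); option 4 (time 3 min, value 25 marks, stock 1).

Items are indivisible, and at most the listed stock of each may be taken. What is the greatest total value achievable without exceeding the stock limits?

Top feasible selections:
- 3×option 1 + 1×option 2 + 1×option 3 + 1×option 4: time 24, value 171
- 3×option 1 + 2×option 3: time 24, value 160
- 3×option 1 + 1×option 3 + 1×option 4: time 18, value 156
Best: 171 marks.

171 marks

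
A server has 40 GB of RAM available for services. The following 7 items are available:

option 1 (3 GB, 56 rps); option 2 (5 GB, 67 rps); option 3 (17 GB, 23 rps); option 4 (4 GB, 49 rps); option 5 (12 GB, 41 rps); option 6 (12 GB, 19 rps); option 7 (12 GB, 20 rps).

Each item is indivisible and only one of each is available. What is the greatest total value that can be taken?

Check high-value combinations within 40 GB:
- option 1+option 2+option 4+option 5+option 7: memory 3+5+4+12+12=36, value 56+67+49+41+20=233
- option 1+option 2+option 4+option 5+option 6: memory 3+5+4+12+12=36, value 56+67+49+41+19=232
- option 1+option 2+option 4+option 5: memory 3+5+4+12=24, value 56+67+49+41=213
- option 1+option 2+option 4+option 6+option 7: memory 3+5+4+12+12=36, value 56+67+49+19+20=211
Best: 233 rps.

233 rps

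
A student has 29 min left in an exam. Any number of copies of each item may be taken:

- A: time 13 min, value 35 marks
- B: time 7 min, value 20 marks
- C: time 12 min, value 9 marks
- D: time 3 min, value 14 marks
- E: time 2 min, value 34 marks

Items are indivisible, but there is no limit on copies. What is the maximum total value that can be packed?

476 marks

Best value-per-unit is E at 34/2, and filling with it alone uses time 14×2=28. No mix of the others beats 14×34 = 476.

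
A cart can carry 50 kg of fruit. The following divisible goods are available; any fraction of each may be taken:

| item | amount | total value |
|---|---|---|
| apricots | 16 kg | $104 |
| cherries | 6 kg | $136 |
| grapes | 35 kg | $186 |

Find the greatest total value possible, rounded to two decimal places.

Take in order of value per unit:
- cherries (136/6 per unit): all 6 → value 136, running total 136.00
- apricots (104/16 per unit): all 16 → value 104, running total 240.00
- grapes (186/35 per unit): 28 of 35 → value 28×186/35 = 148.8000, running total 388.80
Total 388.80.

388.80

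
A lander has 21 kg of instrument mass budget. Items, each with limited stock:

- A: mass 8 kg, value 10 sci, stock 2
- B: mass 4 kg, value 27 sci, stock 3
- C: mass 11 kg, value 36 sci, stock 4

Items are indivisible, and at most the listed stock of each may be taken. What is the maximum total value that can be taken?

91 sci

Best selections within mass 21 and stock limits:
- 1×A + 3×B: mass 20, value 91
- 2×B + 1×C: mass 19, value 90
- 3×B: mass 12, value 81
- 1×A + 2×B: mass 16, value 64
Best: 91 sci.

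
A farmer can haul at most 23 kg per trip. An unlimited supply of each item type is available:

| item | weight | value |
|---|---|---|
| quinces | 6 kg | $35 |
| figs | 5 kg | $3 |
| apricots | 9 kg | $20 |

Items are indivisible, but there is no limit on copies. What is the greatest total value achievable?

Best value-per-unit is quinces at 35/6; filling with it alone gives 3×35 = 105.
Optimal mix: 3×quinces + 1×figs → weight 23, value 108.

$108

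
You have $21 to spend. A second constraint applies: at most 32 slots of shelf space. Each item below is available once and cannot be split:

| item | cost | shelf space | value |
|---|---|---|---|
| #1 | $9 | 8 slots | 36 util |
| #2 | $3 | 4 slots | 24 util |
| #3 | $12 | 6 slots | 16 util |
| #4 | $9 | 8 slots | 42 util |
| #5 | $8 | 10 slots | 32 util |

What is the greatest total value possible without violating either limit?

Feasible sets respecting both limits:
- #1+#2+#4: cost 21, shelf space 20, value 102
- #2+#4+#5: cost 20, shelf space 22, value 98
- #1+#2+#5: cost 20, shelf space 22, value 92
Best: 102 util.

102 util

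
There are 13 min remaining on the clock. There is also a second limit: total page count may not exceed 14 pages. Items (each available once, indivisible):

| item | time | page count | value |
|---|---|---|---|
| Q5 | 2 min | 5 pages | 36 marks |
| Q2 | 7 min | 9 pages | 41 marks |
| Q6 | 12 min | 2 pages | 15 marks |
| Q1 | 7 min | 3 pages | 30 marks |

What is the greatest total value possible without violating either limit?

Feasible sets respecting both limits:
- Q5+Q2: time 9, page count 14, value 77
- Q5+Q1: time 9, page count 8, value 66
- Q2: time 7, page count 9, value 41
Best: 77 marks.

77 marks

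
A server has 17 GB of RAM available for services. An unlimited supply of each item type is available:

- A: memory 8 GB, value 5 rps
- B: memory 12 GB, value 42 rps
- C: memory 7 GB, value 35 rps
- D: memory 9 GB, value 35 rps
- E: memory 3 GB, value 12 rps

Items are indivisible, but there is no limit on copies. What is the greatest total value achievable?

Best value-per-unit is C at 35/7; filling with it alone gives 2×35 = 70.
Optimal mix: 2×C + 1×E → memory 17, value 82.

82 rps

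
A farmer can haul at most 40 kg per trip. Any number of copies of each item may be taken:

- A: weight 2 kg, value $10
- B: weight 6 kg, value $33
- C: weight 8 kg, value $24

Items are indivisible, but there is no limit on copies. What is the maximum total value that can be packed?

Best value-per-unit is B at 33/6; filling with it alone gives 6×33 = 198.
Optimal mix: 2×A + 6×B → weight 40, value 218.

$218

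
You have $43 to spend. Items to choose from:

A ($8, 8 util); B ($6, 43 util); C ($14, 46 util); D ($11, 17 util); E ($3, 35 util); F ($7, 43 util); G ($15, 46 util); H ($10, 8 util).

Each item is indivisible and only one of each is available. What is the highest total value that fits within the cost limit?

Check high-value combinations within $43:
- B+C+D+E+F: cost 6+14+11+3+7=41, value 43+46+17+35+43=184
- B+D+E+F+G: cost 6+11+3+7+15=42, value 43+17+35+43+46=184
- B+C+F+G: cost 6+14+7+15=42, value 43+46+43+46=178
Best: 184 util.

184 util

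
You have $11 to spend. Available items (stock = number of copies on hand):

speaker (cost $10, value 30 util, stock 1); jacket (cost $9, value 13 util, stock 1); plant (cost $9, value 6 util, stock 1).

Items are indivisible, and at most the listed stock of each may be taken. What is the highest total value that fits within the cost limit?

30 util

Top feasible selections:
- 1×speaker: cost 10, value 30
- 1×jacket: cost 9, value 13
- 1×plant: cost 9, value 6
Best: 30 util.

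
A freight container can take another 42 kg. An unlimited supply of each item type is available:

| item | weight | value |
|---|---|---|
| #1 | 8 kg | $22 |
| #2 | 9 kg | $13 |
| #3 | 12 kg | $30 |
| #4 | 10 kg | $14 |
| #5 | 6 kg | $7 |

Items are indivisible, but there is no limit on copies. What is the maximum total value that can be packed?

$110

Best value-per-unit is #1 at 22/8, and filling with it alone uses weight 5×8=40. No mix of the others beats 5×22 = 110.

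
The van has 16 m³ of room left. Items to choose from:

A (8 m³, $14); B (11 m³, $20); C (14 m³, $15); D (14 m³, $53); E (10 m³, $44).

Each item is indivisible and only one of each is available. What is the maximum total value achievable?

$53

This is a 0/1 knapsack; check combinations near the capacity.
- D: volume 14, value 53
- E: volume 10, value 44
- B: volume 11, value 20
Best: $53.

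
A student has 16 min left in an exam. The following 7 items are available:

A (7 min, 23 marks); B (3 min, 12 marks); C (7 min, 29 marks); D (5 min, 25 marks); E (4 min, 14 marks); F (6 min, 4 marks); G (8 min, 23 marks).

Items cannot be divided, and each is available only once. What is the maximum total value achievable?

68 marks

Check high-value combinations within 16 min:
- C+D+E: time 7+5+4=16, value 29+25+14=68
- B+C+D: time 3+7+5=15, value 12+29+25=66
- A+D+E: time 7+5+4=16, value 23+25+14=62
- A+B+D: time 7+3+5=15, value 23+12+25=60
- B+D+G: time 3+5+8=16, value 12+25+23=60
Best: 68 marks.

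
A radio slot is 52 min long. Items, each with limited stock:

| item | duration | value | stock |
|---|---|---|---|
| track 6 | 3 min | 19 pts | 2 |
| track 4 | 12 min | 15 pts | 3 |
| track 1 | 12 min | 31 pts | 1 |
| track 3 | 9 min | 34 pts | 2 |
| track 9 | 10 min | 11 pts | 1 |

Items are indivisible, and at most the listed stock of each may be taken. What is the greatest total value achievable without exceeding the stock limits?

Top feasible selections:
- 2×track 6 + 1×track 4 + 1×track 1 + 2×track 3: duration 48, value 152
- 2×track 6 + 1×track 1 + 2×track 3 + 1×track 9: duration 46, value 148
- 2×track 6 + 1×track 1 + 2×track 3: duration 36, value 137
- 2×track 6 + 2×track 4 + 2×track 3: duration 48, value 136
Best: 152 pts.

152 pts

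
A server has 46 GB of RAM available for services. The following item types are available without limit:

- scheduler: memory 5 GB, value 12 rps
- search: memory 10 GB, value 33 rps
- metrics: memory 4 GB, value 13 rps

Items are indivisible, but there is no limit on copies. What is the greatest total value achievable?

151 rps

Best value-per-unit is search at 33/10; filling with it alone gives 4×33 = 132.
Optimal mix: 3×search + 4×metrics → memory 46, value 151.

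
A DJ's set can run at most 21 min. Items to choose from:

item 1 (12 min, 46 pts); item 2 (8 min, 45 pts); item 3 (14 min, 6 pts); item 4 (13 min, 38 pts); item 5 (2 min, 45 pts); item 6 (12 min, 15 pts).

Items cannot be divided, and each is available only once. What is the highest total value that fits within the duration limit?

This is a 0/1 knapsack; check combinations near the capacity.
- item 1+item 5: duration 12+2=14, value 46+45=91
- item 1+item 2: duration 12+8=20, value 46+45=91
- item 2+item 5: duration 8+2=10, value 45+45=90
- item 4+item 5: duration 13+2=15, value 38+45=83
- item 2+item 4: duration 8+13=21, value 45+38=83
Best: 91 pts.

91 pts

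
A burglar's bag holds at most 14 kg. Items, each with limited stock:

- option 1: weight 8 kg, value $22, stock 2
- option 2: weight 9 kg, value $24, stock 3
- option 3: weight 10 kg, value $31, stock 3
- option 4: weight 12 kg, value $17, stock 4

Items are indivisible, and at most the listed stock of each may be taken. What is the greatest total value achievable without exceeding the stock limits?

$31

Top feasible selections:
- 1×option 3: weight 10, value 31
- 1×option 2: weight 9, value 24
- 1×option 1: weight 8, value 22
Best: $31.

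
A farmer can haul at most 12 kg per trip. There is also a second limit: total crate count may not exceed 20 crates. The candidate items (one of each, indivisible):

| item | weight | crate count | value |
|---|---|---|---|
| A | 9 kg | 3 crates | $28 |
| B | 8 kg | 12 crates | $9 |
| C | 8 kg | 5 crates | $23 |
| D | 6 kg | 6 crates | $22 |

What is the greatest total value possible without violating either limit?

Feasible sets respecting both limits:
- A: weight 9, crate count 3, value 28
- C: weight 8, crate count 5, value 23
- D: weight 6, crate count 6, value 22
- B: weight 8, crate count 12, value 9
Best: $28.

$28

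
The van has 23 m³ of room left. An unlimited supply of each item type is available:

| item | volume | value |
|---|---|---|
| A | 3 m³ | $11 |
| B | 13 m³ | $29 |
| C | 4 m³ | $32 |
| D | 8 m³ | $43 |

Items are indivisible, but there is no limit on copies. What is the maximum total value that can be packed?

Best value-per-unit is C at 32/4; filling with it alone gives 5×32 = 160.
Optimal mix: 1×A + 5×C → volume 23, value 171.

$171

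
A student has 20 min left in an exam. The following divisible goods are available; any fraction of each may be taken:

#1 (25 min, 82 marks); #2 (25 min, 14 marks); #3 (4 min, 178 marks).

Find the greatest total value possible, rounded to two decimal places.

230.48

Take in order of value per unit:
- #3 (178/4 per unit): all 4 → value 178, running total 178.00
- #1 (82/25 per unit): 16 of 25 → value 16×82/25 = 52.4800, running total 230.48
Total 230.48.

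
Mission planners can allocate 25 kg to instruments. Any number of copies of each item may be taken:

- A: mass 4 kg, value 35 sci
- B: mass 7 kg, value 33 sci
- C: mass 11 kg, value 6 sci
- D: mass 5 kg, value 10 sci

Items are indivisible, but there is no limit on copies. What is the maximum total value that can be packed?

Best value-per-unit is A at 35/4, and filling with it alone uses mass 6×4=24. No mix of the others beats 6×35 = 210.

210 sci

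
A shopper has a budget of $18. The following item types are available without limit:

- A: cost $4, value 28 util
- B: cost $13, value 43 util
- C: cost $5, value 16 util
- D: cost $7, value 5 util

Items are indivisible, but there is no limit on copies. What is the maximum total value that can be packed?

Best value-per-unit is A at 28/4, and filling with it alone uses cost 4×4=16. No mix of the others beats 4×28 = 112.

112 util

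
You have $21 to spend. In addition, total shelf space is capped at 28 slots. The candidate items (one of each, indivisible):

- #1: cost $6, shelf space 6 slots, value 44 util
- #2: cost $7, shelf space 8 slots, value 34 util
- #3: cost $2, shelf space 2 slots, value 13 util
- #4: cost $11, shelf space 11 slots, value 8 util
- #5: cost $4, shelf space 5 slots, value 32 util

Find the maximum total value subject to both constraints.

Feasible sets respecting both limits:
- #1+#2+#3+#5: cost 19, shelf space 21, value 123
- #1+#2+#5: cost 17, shelf space 19, value 110
- #1+#2+#3: cost 15, shelf space 16, value 91
- #1+#3+#5: cost 12, shelf space 13, value 89
Best: 123 util.

123 util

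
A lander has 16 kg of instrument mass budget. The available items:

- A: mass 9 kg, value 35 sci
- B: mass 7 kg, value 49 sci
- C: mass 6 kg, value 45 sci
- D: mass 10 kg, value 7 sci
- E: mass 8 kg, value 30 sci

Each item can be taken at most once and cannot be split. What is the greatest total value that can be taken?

94 sci

Check high-value combinations within 16 kg:
- B+C: mass 7+6=13, value 49+45=94
- A+B: mass 9+7=16, value 35+49=84
- A+C: mass 9+6=15, value 35+45=80
- B+E: mass 7+8=15, value 49+30=79
Best: 94 sci.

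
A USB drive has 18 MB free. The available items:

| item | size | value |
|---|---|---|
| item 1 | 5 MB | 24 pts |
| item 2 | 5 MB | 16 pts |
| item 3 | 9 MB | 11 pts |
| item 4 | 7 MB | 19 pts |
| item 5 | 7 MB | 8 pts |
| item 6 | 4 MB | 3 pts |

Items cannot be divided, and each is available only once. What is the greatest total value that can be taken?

59 pts

Check high-value combinations within 18 MB:
- item 1+item 2+item 4: size 5+5+7=17, value 24+16+19=59
- item 1+item 2+item 5: size 5+5+7=17, value 24+16+8=48
- item 1+item 4+item 6: size 5+7+4=16, value 24+19+3=46
- item 1+item 4: size 5+7=12, value 24+19=43
- item 1+item 2+item 6: size 5+5+4=14, value 24+16+3=43
Best: 59 pts.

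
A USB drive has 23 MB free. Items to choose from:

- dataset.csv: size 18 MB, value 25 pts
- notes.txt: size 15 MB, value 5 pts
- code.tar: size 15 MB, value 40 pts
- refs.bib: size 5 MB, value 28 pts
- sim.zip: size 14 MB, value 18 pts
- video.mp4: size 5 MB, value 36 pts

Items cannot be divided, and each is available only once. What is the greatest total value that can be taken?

76 pts

This is a 0/1 knapsack; check combinations near the capacity.
- code.tar+video.mp4: size 15+5=20, value 40+36=76
- code.tar+refs.bib: size 15+5=20, value 40+28=68
- refs.bib+video.mp4: size 5+5=10, value 28+36=64
Best: 76 pts.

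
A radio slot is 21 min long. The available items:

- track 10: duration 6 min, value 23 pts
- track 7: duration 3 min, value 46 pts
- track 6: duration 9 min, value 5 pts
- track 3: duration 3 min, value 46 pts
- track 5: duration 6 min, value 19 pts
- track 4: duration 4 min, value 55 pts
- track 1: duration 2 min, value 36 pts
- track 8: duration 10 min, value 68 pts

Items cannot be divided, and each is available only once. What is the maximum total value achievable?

Check high-value combinations within 21 min:
- track 7+track 3+track 4+track 8: duration 3+3+4+10=20, value 46+46+55+68=215
- track 10+track 7+track 3+track 4+track 1: duration 6+3+3+4+2=18, value 23+46+46+55+36=206
- track 7+track 4+track 1+track 8: duration 3+4+2+10=19, value 46+55+36+68=205
- track 3+track 4+track 1+track 8: duration 3+4+2+10=19, value 46+55+36+68=205
Best: 215 pts.

215 pts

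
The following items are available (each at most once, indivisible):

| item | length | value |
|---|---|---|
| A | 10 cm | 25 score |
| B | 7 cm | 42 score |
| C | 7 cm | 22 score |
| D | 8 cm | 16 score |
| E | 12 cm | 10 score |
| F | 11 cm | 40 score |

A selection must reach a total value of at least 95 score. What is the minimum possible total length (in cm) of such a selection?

Subsets with value ≥ 95, sorted by total length:
- B+C+F: length 25, value 104
- B+D+F: length 26, value 98
Minimum length: 25 cm.

25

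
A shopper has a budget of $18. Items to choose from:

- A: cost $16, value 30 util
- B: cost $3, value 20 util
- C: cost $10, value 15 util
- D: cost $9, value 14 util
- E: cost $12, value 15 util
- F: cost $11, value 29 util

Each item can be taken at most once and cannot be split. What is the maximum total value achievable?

49 util

Check high-value combinations within $18:
- B+F: cost 3+11=14, value 20+29=49
- B+C: cost 3+10=13, value 20+15=35
- B+E: cost 3+12=15, value 20+15=35
- B+D: cost 3+9=12, value 20+14=34
Best: 49 util.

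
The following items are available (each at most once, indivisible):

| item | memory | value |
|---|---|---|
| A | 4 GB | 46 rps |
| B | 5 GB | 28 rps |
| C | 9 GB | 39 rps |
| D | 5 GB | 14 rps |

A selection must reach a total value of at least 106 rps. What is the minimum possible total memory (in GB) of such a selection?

18

Subsets with value ≥ 106, sorted by total memory:
- A+B+C: memory 18, value 113
- A+B+C+D: memory 23, value 127
Minimum memory: 18 GB.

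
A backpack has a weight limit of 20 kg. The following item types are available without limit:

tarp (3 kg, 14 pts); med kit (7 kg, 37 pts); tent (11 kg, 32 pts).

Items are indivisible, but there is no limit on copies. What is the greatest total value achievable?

102 pts

Best value-per-unit is med kit at 37/7; filling with it alone gives 2×37 = 74.
Optimal mix: 2×tarp + 2×med kit → weight 20, value 102.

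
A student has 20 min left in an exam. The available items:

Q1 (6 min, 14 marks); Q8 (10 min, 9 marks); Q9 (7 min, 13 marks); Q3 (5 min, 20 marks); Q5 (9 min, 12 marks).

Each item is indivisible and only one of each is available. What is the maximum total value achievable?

Check high-value combinations within 20 min:
- Q1+Q9+Q3: time 6+7+5=18, value 14+13+20=47
- Q1+Q3+Q5: time 6+5+9=20, value 14+20+12=46
- Q1+Q3: time 6+5=11, value 14+20=34
Best: 47 marks.

47 marks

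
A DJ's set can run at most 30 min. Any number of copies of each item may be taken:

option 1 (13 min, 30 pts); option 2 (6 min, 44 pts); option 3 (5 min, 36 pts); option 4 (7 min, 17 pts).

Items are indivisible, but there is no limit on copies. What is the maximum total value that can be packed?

Best value-per-unit is option 2 at 44/6, and filling with it alone uses duration 5×6=30. No mix of the others beats 5×44 = 220.

220 pts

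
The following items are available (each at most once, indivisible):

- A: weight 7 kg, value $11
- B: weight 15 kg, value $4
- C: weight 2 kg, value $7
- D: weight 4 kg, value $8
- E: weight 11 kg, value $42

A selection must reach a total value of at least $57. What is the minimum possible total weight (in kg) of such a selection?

Subsets with value ≥ 57, sorted by total weight:
- C+D+E: weight 17, value 57
- A+C+E: weight 20, value 60
Minimum weight: 17 kg.

17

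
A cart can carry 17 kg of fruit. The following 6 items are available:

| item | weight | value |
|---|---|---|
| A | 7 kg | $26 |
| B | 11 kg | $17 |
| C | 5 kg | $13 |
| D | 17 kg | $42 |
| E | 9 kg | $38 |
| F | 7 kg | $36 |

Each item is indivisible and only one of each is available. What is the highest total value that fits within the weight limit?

$74

Check high-value combinations within 17 kg:
- E+F: weight 9+7=16, value 38+36=74
- A+E: weight 7+9=16, value 26+38=64
- A+F: weight 7+7=14, value 26+36=62
- C+E: weight 5+9=14, value 13+38=51
Best: $74.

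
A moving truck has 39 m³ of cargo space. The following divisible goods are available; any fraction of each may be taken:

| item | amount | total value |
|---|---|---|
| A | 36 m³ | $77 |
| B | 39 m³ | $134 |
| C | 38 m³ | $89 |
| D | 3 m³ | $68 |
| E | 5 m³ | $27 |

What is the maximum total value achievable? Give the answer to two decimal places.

Take in order of value per unit:
- D (68/3 per unit): all 3 → value 68, running total 68.00
- E (27/5 per unit): all 5 → value 27, running total 95.00
- B (134/39 per unit): 31 of 39 → value 31×134/39 = 106.5128, running total 201.51
Total 201.51.

201.51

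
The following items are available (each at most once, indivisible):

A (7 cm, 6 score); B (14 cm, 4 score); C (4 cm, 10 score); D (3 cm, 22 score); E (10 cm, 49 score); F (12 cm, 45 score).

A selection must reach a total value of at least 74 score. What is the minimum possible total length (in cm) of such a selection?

17

Subsets with value ≥ 74, sorted by total length:
- C+D+E: length 17, value 81
- C+D+F: length 19, value 77
- A+D+E: length 20, value 77
Minimum length: 17 cm.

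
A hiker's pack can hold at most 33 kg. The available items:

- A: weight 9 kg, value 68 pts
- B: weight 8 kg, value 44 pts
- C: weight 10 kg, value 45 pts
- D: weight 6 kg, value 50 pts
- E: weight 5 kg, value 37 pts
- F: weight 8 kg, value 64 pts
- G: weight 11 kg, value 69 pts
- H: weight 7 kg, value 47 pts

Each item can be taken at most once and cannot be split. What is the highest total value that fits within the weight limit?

Check high-value combinations within 33 kg:
- A+E+F+G: weight 9+5+8+11=33, value 68+37+64+69=238
- A+D+G+H: weight 9+6+11+7=33, value 68+50+69+47=234
- D+F+G+H: weight 6+8+11+7=32, value 50+64+69+47=230
Best: 238 pts.

238 pts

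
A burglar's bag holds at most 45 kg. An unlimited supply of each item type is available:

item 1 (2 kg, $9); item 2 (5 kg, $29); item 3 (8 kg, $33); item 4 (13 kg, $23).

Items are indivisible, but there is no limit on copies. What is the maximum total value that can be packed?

$261

Best value-per-unit is item 2 at 29/5, and filling with it alone uses weight 9×5=45. No mix of the others beats 9×29 = 261.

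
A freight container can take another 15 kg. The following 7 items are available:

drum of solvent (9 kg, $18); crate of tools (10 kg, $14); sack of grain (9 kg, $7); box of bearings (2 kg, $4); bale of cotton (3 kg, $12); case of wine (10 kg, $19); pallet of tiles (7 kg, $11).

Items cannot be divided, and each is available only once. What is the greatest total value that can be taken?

This is a 0/1 knapsack; check combinations near the capacity.
- box of bearings+bale of cotton+case of wine: weight 2+3+10=15, value 4+12+19=35
- drum of solvent+box of bearings+bale of cotton: weight 9+2+3=14, value 18+4+12=34
- bale of cotton+case of wine: weight 3+10=13, value 12+19=31
- drum of solvent+bale of cotton: weight 9+3=12, value 18+12=30
Best: $35.

$35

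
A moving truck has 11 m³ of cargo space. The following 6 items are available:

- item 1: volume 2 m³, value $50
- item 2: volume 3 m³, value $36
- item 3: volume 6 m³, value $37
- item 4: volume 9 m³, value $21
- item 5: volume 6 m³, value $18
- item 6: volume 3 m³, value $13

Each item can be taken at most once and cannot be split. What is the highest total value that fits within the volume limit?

Check high-value combinations within 11 m³:
- item 1+item 2+item 3: volume 2+3+6=11, value 50+36+37=123
- item 1+item 2+item 5: volume 2+3+6=11, value 50+36+18=104
- item 1+item 3+item 6: volume 2+6+3=11, value 50+37+13=100
- item 1+item 2+item 6: volume 2+3+3=8, value 50+36+13=99
Best: $123.

$123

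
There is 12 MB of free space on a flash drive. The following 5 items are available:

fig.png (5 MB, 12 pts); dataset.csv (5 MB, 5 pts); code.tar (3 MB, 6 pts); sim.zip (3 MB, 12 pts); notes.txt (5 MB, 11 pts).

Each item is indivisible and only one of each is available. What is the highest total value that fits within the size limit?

30 pts

Check high-value combinations within 12 MB:
- fig.png+code.tar+sim.zip: size 5+3+3=11, value 12+6+12=30
- code.tar+sim.zip+notes.txt: size 3+3+5=11, value 6+12+11=29
- fig.png+sim.zip: size 5+3=8, value 12+12=24
Best: 30 pts.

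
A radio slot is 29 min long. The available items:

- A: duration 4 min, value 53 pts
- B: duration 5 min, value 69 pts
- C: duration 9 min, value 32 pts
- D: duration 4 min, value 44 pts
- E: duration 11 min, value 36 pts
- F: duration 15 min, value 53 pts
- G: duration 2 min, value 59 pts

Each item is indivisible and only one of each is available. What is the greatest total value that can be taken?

Check high-value combinations within 29 min:
- A+B+D+E+G: duration 4+5+4+11+2=26, value 53+69+44+36+59=261
- A+B+C+D+G: duration 4+5+9+4+2=24, value 53+69+32+44+59=257
- A+B+F+G: duration 4+5+15+2=26, value 53+69+53+59=234
- A+B+D+G: duration 4+5+4+2=15, value 53+69+44+59=225
Best: 261 pts.

261 pts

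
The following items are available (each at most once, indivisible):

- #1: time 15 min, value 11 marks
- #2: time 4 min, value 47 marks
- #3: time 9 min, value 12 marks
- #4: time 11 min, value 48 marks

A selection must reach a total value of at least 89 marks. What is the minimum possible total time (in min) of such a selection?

15

Subsets with value ≥ 89, sorted by total time:
- #2+#4: time 15, value 95
- #2+#3+#4: time 24, value 107
- #1+#2+#4: time 30, value 106
- #1+#2+#3+#4: time 39, value 118
Minimum time: 15 min.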